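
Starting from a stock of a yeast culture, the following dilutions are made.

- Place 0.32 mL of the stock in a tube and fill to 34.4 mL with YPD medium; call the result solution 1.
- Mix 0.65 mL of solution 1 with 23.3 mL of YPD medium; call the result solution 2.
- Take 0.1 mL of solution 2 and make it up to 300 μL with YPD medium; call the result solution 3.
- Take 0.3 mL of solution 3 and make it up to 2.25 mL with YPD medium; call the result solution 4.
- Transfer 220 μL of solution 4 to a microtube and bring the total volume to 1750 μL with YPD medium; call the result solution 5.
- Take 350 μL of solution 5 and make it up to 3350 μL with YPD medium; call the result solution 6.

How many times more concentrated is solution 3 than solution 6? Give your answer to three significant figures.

571

Step 1: 0.32 mL brought to 34.4 mL → factor 34.4/0.32 = 107.5
Step 2: 0.65 mL + 23.3 mL = 23.95 mL total → factor 23.95/0.65 = 36.846
Step 3: 0.1 mL brought to 300 μL → factor 0.3/0.1 = 3
Step 4: 0.3 mL brought to 2.25 mL → factor 2.25/0.3 = 7.5
Step 5: 220 μL brought to 1750 μL → factor 1750/220 = 7.9545
Step 6: 350 μL brought to 3350 μL → factor 3350/350 = 9.5714
Dilution factor to solution 3 = 11883; to solution 6 = 6.7854 × 10^6
[solution 3]/[solution 6] = (factor to solution 6)/(factor to solution 3) = 6.7854 × 10^6/11883 = 571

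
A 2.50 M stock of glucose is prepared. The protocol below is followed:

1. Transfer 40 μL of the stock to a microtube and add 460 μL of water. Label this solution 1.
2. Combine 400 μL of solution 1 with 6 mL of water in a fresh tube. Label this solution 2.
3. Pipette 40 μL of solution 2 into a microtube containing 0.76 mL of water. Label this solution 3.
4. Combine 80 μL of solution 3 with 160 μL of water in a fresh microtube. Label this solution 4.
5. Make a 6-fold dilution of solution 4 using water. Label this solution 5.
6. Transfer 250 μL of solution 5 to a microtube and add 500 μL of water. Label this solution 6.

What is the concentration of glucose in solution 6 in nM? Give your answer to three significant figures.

1.16 × 10^4 nM

Step 1: 40 μL + 460 μL = 500 μL total → factor 500/40 = 12.5
Step 2: 400 μL + 6 mL = 6400 μL total → factor 6400/400 = 16
Step 3: 40 μL + 0.76 mL = 800 μL total → factor 800/40 = 20
Step 4: 80 μL + 160 μL = 240 μL total → factor 240/80 = 3
Step 5: 6-fold → factor 6
Step 6: 250 μL + 500 μL = 750 μL total → factor 750/250 = 3
Overall dilution factor = 12.5 × 16 × 20 × 3 × 6 × 3 = 2.16 × 10^5
Final = 2.50 M / 2.16 × 10^5 = 1.157 × 10^-5 M = 1.16 × 10^4 nM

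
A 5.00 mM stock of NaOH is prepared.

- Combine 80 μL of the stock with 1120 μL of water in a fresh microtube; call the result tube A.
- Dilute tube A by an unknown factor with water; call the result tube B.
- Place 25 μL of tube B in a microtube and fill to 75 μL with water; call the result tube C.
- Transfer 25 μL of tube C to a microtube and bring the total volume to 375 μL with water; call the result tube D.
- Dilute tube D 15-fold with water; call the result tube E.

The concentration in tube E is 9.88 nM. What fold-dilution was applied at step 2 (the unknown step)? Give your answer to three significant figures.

Step 1: 80 μL + 1120 μL = 1200 μL total → factor 1200/80 = 15
Step 2: unknown factor x
Step 3: 25 μL brought to 75 μL → factor 75/25 = 3
Step 4: 25 μL brought to 375 μL → factor 375/25 = 15
Step 5: 15-fold → factor 15
Product of known-step factors = 10125
Overall factor = 5.00 mM / (9.88 nM) = 5.0607 × 10^5
x = 5.0607 × 10^5 / 10125 = 50.0

50.0-fold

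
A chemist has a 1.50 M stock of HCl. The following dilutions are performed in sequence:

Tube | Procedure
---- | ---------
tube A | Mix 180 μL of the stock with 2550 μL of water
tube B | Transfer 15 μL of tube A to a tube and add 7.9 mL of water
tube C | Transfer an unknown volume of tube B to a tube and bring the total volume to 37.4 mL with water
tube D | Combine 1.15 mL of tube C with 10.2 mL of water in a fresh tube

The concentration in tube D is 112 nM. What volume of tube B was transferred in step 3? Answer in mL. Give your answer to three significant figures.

0.221 mL

Step 1: 180 μL + 2550 μL = 2730 μL total → factor 2730/180 = 15.167
Step 2: 15 μL + 7.9 mL = 7915 μL total → factor 7915/15 = 527.67
Step 3: v brought to 37.4 mL → factor = 37.4 mL/v
Step 4: 1.15 mL + 10.2 mL = 11.35 mL total → factor 11.35/1.15 = 9.8696
Product of known-step factors = 78986
Overall factor = 1.50 M / (112 nM) = 1.3393 × 10^7
Step-3 factor = 1.3393 × 10^7 / 78986 = 169.56
v = 37.4 mL / 169.56 = 0.221 mL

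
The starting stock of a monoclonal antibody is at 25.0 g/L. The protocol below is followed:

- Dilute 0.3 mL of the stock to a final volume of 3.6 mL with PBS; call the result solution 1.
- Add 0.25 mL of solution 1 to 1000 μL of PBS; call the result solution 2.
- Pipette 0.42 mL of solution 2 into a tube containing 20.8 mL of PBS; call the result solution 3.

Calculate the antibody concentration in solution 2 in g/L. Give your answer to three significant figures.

0.417 g/L

Step 1: 0.3 mL brought to 3.6 mL → factor 3.6/0.3 = 12
Step 2: 0.25 mL + 1000 μL = 1.25 mL total → factor 1.25/0.25 = 5
Dilution factor through solution 2 = 12 × 5 = 60
[solution 2] = 25.0 g/L / 60 = 0.417 g/L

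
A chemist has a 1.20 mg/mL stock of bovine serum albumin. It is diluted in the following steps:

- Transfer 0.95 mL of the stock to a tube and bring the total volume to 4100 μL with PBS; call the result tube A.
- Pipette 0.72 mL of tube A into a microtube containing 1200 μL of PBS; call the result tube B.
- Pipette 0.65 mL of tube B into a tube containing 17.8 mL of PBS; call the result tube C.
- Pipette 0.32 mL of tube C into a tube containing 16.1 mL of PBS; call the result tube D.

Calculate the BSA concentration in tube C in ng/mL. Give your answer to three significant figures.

3.67 × 10^3 ng/mL

Step 1: 0.95 mL brought to 4100 μL → factor 4.1/0.95 = 4.3158
Step 2: 0.72 mL + 1200 μL = 1.92 mL total → factor 1.92/0.72 = 2.6667
Step 3: 0.65 mL + 17.8 mL = 18.45 mL total → factor 18.45/0.65 = 28.385
Dilution factor through tube C = 4.3158 × 2.6667 × 28.385 = 326.67
[tube C] = 1.20 mg/mL / 326.67 = 0.003673 mg/mL = 3.67 × 10^3 ng/mL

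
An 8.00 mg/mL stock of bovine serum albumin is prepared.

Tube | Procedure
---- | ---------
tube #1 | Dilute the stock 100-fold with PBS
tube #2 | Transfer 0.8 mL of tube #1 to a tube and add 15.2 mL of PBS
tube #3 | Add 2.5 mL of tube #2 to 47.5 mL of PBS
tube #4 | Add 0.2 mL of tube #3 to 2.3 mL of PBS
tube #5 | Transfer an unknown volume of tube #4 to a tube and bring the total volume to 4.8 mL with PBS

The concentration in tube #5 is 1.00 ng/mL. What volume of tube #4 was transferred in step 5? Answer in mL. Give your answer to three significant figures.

0.300 mL

Step 1: 100-fold → factor 100
Step 2: 0.8 mL + 15.2 mL = 16 mL total → factor 16/0.8 = 20
Step 3: 2.5 mL + 47.5 mL = 50 mL total → factor 50/2.5 = 20
Step 4: 0.2 mL + 2.3 mL = 2.5 mL total → factor 2.5/0.2 = 12.5
Step 5: v brought to 4.8 mL → factor = 4.8 mL/v
Product of known-step factors = 5 × 10^5
Overall factor = 8.00 mg/mL / (1.00 ng/mL) = 8 × 10^6
Step-5 factor = 8 × 10^6 / 5 × 10^5 = 16
v = 4.8 mL / 16 = 0.300 mL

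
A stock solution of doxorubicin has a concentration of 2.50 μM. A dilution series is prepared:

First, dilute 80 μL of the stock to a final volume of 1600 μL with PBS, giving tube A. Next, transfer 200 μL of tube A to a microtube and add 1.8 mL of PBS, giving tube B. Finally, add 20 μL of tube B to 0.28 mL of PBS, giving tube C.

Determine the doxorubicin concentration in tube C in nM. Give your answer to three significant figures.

Step 1: 80 μL brought to 1600 μL → factor 1600/80 = 20
Step 2: 200 μL + 1.8 mL = 2000 μL total → factor 2000/200 = 10
Step 3: 20 μL + 0.28 mL = 300 μL total → factor 300/20 = 15
Overall dilution factor = 20 × 10 × 15 = 3000
Final = 2.50 μM / 3000 = 0.0008333 μM = 0.833 nM

0.833 nM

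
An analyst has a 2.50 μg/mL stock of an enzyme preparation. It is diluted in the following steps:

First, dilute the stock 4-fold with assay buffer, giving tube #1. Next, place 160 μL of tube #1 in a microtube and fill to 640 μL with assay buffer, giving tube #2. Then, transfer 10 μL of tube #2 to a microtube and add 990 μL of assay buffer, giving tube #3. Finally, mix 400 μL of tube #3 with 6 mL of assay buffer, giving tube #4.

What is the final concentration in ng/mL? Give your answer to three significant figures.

Step 1: 4-fold → factor 4
Step 2: 160 μL brought to 640 μL → factor 640/160 = 4
Step 3: 10 μL + 990 μL = 1000 μL total → factor 1000/10 = 100
Step 4: 400 μL + 6 mL = 6400 μL total → factor 6400/400 = 16
Overall dilution factor = 4 × 4 × 100 × 16 = 25600
Final = 2.50 μg/mL / 25600 = 9.766 × 10^-5 μg/mL = 0.0977 ng/mL

0.0977 ng/mL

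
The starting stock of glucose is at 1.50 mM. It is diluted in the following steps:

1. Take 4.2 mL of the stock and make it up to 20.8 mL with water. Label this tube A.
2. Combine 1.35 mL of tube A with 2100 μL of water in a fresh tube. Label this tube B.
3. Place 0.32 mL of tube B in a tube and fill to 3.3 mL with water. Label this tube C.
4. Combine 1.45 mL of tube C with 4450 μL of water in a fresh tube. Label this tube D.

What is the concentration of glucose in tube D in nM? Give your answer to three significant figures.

Step 1: 4.2 mL brought to 20.8 mL → factor 20.8/4.2 = 4.9524
Step 2: 1.35 mL + 2100 μL = 3.45 mL total → factor 3.45/1.35 = 2.5556
Step 3: 0.32 mL brought to 3.3 mL → factor 3.3/0.32 = 10.312
Step 4: 1.45 mL + 4450 μL = 5.9 mL total → factor 5.9/1.45 = 4.069
Overall dilution factor = 4.9524 × 2.5556 × 10.312 × 4.069 = 531.06
Final = 1.50 mM / 531.06 = 0.002825 mM = 2.82 × 10^3 nM

2.82 × 10^3 nM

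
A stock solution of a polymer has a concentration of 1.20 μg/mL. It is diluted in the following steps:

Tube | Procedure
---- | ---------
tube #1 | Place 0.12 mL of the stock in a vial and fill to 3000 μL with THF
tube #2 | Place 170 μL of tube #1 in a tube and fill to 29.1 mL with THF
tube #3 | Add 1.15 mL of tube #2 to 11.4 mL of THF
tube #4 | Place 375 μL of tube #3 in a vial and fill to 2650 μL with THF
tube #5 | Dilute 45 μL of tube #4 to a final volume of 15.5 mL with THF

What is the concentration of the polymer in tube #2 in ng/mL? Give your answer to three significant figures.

Step 1: 0.12 mL brought to 3000 μL → factor 3/0.12 = 25
Step 2: 170 μL brought to 29.1 mL → factor 29100/170 = 171.18
Dilution factor through tube #2 = 25 × 171.18 = 4279.4
[tube #2] = 1.20 μg/mL / 4279.4 = 0.0002804 μg/mL = 0.280 ng/mL

0.280 ng/mL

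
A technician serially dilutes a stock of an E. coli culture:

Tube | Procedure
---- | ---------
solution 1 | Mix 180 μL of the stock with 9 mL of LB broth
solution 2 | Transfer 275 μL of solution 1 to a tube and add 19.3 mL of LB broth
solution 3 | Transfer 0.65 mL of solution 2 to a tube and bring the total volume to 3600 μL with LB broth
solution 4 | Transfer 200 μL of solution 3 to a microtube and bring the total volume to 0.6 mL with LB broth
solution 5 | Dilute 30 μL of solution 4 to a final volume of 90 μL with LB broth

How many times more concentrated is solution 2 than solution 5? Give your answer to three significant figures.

Step 1: 180 μL + 9 mL = 9180 μL total → factor 9180/180 = 51
Step 2: 275 μL + 19.3 mL = 19575 μL total → factor 19575/275 = 71.182
Step 3: 0.65 mL brought to 3600 μL → factor 3.6/0.65 = 5.5385
Step 4: 200 μL brought to 0.6 mL → factor 600/200 = 3
Step 5: 30 μL brought to 90 μL → factor 90/30 = 3
Dilution factor to solution 2 = 3630.3; to solution 5 = 1.8096 × 10^5
[solution 2]/[solution 5] = (factor to solution 5)/(factor to solution 2) = 1.8096 × 10^5/3630.3 = 49.8

49.8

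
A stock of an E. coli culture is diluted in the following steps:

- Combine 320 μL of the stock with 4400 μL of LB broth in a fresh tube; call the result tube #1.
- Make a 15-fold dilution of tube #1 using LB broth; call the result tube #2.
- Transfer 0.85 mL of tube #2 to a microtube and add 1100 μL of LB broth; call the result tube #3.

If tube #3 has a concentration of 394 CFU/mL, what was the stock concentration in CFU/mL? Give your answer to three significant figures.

2.00 × 10^5 CFU/mL

Step 1: 320 μL + 4400 μL = 4720 μL total → factor 4720/320 = 14.75
Step 2: 15-fold → factor 15
Step 3: 0.85 mL + 1100 μL = 1.95 mL total → factor 1.95/0.85 = 2.2941
Overall dilution factor = 14.75 × 15 × 2.2941 = 507.57
Stock = 394 CFU/mL × 507.57 = 2.00 × 10^5 CFU/mL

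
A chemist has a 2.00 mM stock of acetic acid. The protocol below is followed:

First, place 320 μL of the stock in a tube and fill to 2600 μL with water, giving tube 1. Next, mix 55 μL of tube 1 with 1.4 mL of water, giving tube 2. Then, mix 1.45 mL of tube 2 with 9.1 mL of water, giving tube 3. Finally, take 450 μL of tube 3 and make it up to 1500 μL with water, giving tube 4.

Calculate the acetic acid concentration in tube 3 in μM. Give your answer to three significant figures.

Step 1: 320 μL brought to 2600 μL → factor 2600/320 = 8.125
Step 2: 55 μL + 1.4 mL = 1455 μL total → factor 1455/55 = 26.455
Step 3: 1.45 mL + 9.1 mL = 10.55 mL total → factor 10.55/1.45 = 7.2759
Dilution factor through tube 3 = 8.125 × 26.455 × 7.2759 = 1563.9
[tube 3] = 2.00 mM / 1563.9 = 0.001279 mM = 1.28 μM

1.28 μM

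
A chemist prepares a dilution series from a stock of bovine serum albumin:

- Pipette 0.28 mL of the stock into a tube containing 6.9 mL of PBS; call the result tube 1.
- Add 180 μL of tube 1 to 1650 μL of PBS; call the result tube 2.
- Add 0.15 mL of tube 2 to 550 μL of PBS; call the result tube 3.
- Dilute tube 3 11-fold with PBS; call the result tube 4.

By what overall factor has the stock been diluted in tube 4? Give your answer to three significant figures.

1.34 × 10^4

Step 1: 0.28 mL + 6.9 mL = 7.18 mL total → factor 7.18/0.28 = 25.643
Step 2: 180 μL + 1650 μL = 1830 μL total → factor 1830/180 = 10.167
Step 3: 0.15 mL + 550 μL = 0.7 mL total → factor 0.7/0.15 = 4.6667
Step 4: 11-fold → factor 11
Overall dilution factor = 25.643 × 10.167 × 4.6667 × 11 = 13383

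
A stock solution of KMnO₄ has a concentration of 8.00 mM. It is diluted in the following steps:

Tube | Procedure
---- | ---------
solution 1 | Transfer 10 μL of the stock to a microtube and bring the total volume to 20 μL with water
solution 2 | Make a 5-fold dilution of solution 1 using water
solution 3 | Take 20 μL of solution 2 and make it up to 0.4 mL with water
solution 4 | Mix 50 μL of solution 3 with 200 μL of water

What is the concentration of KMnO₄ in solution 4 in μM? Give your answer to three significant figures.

8.00 μM

Step 1: 10 μL brought to 20 μL → factor 20/10 = 2
Step 2: 5-fold → factor 5
Step 3: 20 μL brought to 0.4 mL → factor 400/20 = 20
Step 4: 50 μL + 200 μL = 250 μL total → factor 250/50 = 5
Overall dilution factor = 2 × 5 × 20 × 5 = 1000
Final = 8.00 mM / 1000 = 0.008000 mM = 8.00 μM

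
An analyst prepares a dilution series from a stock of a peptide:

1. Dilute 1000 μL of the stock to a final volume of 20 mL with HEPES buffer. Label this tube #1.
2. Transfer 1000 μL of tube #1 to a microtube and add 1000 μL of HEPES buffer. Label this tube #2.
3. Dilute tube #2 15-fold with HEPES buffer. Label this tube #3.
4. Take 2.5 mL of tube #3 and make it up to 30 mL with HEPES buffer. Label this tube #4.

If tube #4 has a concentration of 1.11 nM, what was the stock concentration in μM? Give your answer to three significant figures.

Step 1: 1000 μL brought to 20 mL → factor 20000/1000 = 20
Step 2: 1000 μL + 1000 μL = 2000 μL total → factor 2000/1000 = 2
Step 3: 15-fold → factor 15
Step 4: 2.5 mL brought to 30 mL → factor 30/2.5 = 12
Overall dilution factor = 20 × 2 × 15 × 12 = 7200
Stock = 1.11 nM × 7200 = 7992 nM = 7.99 μM

7.99 μM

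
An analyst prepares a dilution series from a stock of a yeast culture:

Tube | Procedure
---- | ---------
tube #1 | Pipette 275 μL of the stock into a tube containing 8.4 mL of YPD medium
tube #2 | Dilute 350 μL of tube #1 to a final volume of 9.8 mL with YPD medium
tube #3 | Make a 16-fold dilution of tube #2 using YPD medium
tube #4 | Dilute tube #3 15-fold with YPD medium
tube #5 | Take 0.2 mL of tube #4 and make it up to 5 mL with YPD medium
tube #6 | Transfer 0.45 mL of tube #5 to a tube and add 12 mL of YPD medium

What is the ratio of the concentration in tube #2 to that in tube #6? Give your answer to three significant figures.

Step 1: 275 μL + 8.4 mL = 8675 μL total → factor 8675/275 = 31.545
Step 2: 350 μL brought to 9.8 mL → factor 9800/350 = 28
Step 3: 16-fold → factor 16
Step 4: 15-fold → factor 15
Step 5: 0.2 mL brought to 5 mL → factor 5/0.2 = 25
Step 6: 0.45 mL + 12 mL = 12.45 mL total → factor 12.45/0.45 = 27.667
Dilution factor to tube #2 = 883.27; to tube #6 = 1.4662 × 10^8
[tube #2]/[tube #6] = (factor to tube #6)/(factor to tube #2) = 1.4662 × 10^8/883.27 = 1.66 × 10^5

1.66 × 10^5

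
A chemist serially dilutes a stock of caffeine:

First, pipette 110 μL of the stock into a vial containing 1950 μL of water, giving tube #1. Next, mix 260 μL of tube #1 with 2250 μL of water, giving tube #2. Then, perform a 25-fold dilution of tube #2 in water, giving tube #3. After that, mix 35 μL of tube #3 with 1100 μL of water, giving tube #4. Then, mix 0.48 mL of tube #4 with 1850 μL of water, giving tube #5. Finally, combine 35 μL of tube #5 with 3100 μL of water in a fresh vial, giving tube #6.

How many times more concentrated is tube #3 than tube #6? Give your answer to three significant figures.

Step 1: 110 μL + 1950 μL = 2060 μL total → factor 2060/110 = 18.727
Step 2: 260 μL + 2250 μL = 2510 μL total → factor 2510/260 = 9.6538
Step 3: 25-fold → factor 25
Step 4: 35 μL + 1100 μL = 1135 μL total → factor 1135/35 = 32.429
Step 5: 0.48 mL + 1850 μL = 2.33 mL total → factor 2.33/0.48 = 4.8542
Step 6: 35 μL + 3100 μL = 3135 μL total → factor 3135/35 = 89.571
Dilution factor to tube #3 = 4519.8; to tube #6 = 6.3728 × 10^7
[tube #3]/[tube #6] = (factor to tube #6)/(factor to tube #3) = 6.3728 × 10^7/4519.8 = 1.41 × 10^4

1.41 × 10^4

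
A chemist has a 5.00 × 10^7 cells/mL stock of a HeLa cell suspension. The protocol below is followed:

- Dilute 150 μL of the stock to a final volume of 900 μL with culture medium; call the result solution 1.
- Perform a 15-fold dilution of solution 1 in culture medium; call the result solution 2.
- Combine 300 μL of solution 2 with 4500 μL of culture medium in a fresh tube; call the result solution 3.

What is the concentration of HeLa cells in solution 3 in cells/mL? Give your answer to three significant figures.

Step 1: 150 μL brought to 900 μL → factor 900/150 = 6
Step 2: 15-fold → factor 15
Step 3: 300 μL + 4500 μL = 4800 μL total → factor 4800/300 = 16
Overall dilution factor = 6 × 15 × 16 = 1440
Final = 5.00 × 10^7 cells/mL / 1440 = 3.47 × 10^4 cells/mL

3.47 × 10^4 cells/mL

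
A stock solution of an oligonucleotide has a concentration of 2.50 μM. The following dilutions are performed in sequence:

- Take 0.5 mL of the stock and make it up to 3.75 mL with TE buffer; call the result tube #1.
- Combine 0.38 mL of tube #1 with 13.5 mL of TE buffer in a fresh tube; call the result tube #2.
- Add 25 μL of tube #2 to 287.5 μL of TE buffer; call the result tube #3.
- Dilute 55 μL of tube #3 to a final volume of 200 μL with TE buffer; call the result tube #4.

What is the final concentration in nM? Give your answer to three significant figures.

Step 1: 0.5 mL brought to 3.75 mL → factor 3.75/0.5 = 7.5
Step 2: 0.38 mL + 13.5 mL = 13.88 mL total → factor 13.88/0.38 = 36.526
Step 3: 25 μL + 287.5 μL = 312.5 μL total → factor 312.5/25 = 12.5
Step 4: 55 μL brought to 200 μL → factor 200/55 = 3.6364
Overall dilution factor = 7.5 × 36.526 × 12.5 × 3.6364 = 12452
Final = 2.50 μM / 12452 = 0.0002008 μM = 0.201 nM

0.201 nM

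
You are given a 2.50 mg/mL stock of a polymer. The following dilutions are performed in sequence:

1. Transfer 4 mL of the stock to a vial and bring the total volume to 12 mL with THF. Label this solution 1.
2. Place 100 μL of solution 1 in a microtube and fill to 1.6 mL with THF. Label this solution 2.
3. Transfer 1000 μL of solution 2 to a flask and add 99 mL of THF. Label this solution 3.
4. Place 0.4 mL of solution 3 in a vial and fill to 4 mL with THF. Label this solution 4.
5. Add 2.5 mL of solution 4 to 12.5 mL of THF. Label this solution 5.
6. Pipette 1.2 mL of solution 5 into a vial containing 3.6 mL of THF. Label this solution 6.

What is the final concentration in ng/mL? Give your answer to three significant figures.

2.17 ng/mL

Step 1: 4 mL brought to 12 mL → factor 12/4 = 3
Step 2: 100 μL brought to 1.6 mL → factor 1600/100 = 16
Step 3: 1000 μL + 99 mL = 1 × 10^5 μL total → factor 1 × 10^5/1000 = 100
Step 4: 0.4 mL brought to 4 mL → factor 4/0.4 = 10
Step 5: 2.5 mL + 12.5 mL = 15 mL total → factor 15/2.5 = 6
Step 6: 1.2 mL + 3.6 mL = 4.8 mL total → factor 4.8/1.2 = 4
Overall dilution factor = 3 × 16 × 100 × 10 × 6 × 4 = 1.152 × 10^6
Final = 2.50 mg/mL / 1.152 × 10^6 = 2.170 × 10^-6 mg/mL = 2.17 ng/mL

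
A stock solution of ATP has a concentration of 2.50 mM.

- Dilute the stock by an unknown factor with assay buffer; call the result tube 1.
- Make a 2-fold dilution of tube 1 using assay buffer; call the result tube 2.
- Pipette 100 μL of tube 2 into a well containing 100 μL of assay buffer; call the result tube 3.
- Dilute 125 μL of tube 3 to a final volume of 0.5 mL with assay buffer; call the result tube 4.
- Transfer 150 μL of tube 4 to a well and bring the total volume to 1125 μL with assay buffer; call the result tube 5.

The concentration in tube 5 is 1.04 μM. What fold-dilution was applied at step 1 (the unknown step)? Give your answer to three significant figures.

20.0-fold

Step 1: unknown factor x
Step 2: 2-fold → factor 2
Step 3: 100 μL + 100 μL = 200 μL total → factor 200/100 = 2
Step 4: 125 μL brought to 0.5 mL → factor 500/125 = 4
Step 5: 150 μL brought to 1125 μL → factor 1125/150 = 7.5
Product of known-step factors = 120
Overall factor = 2.50 mM / (1.04 μM) = 2403.8
x = 2403.8 / 120 = 20.0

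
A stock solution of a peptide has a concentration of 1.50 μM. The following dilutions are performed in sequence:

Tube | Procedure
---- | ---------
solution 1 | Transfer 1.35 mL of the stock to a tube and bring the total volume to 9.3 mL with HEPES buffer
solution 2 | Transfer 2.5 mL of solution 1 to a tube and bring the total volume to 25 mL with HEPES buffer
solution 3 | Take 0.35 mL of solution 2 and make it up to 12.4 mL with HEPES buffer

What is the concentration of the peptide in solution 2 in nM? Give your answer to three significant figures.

Step 1: 1.35 mL brought to 9.3 mL → factor 9.3/1.35 = 6.8889
Step 2: 2.5 mL brought to 25 mL → factor 25/2.5 = 10
Dilution factor through solution 2 = 6.8889 × 10 = 68.889
[solution 2] = 1.50 μM / 68.889 = 0.02177 μM = 21.8 nM

21.8 nM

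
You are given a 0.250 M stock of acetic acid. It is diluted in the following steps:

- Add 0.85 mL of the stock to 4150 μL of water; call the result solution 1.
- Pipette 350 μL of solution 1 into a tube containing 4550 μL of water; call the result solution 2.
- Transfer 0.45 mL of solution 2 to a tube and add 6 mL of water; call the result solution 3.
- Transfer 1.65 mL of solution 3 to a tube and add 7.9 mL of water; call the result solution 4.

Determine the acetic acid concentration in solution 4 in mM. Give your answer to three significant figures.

0.0366 mM

Step 1: 0.85 mL + 4150 μL = 5 mL total → factor 5/0.85 = 5.8824
Step 2: 350 μL + 4550 μL = 4900 μL total → factor 4900/350 = 14
Step 3: 0.45 mL + 6 mL = 6.45 mL total → factor 6.45/0.45 = 14.333
Step 4: 1.65 mL + 7.9 mL = 9.55 mL total → factor 9.55/1.65 = 5.7879
Overall dilution factor = 5.8824 × 14 × 14.333 × 5.7879 = 6832
Final = 0.250 M / 6832 = 3.659 × 10^-5 M = 0.0366 mM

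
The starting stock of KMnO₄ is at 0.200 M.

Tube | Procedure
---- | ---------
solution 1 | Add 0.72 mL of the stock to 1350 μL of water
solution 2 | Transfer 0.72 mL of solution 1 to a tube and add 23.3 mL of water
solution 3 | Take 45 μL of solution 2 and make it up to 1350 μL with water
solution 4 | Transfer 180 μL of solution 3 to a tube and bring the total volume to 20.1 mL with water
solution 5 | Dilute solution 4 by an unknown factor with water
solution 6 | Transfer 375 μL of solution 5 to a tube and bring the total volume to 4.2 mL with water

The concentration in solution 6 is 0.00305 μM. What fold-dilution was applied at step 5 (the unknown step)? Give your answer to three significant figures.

Step 1: 0.72 mL + 1350 μL = 2.07 mL total → factor 2.07/0.72 = 2.875
Step 2: 0.72 mL + 23.3 mL = 24.02 mL total → factor 24.02/0.72 = 33.361
Step 3: 45 μL brought to 1350 μL → factor 1350/45 = 30
Step 4: 180 μL brought to 20.1 mL → factor 20100/180 = 111.67
Step 5: unknown factor x
Step 6: 375 μL brought to 4.2 mL → factor 4200/375 = 11.2
Product of known-step factors = 3.5987 × 10^6
Overall factor = 0.200 M / (0.00305 μM) = 6.5574 × 10^7
x = 6.5574 × 10^7 / 3.5987 × 10^6 = 18.2

18.2-fold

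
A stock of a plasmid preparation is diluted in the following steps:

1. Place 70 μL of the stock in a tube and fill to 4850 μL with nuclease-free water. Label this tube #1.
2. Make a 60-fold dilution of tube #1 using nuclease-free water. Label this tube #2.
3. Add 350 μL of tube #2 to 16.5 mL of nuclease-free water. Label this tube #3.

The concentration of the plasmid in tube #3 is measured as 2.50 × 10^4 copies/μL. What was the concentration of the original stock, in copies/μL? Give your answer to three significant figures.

5.00 × 10^9 copies/μL

Step 1: 70 μL brought to 4850 μL → factor 4850/70 = 69.286
Step 2: 60-fold → factor 60
Step 3: 350 μL + 16.5 mL = 16850 μL total → factor 16850/350 = 48.143
Overall dilution factor = 69.286 × 60 × 48.143 = 2.0014 × 10^5
Stock = 2.50 × 10^4 copies/μL × 2.0014 × 10^5 = 5.00 × 10^9 copies/μL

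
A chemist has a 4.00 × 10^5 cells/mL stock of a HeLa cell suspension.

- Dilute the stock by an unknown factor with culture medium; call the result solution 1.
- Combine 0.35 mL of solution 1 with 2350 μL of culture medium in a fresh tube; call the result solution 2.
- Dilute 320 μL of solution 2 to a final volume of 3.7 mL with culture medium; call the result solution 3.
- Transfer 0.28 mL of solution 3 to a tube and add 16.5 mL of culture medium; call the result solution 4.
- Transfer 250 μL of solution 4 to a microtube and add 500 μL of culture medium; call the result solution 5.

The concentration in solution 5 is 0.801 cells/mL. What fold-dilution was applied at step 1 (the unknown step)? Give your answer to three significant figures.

Step 1: unknown factor x
Step 2: 0.35 mL + 2350 μL = 2.7 mL total → factor 2.7/0.35 = 7.7143
Step 3: 320 μL brought to 3.7 mL → factor 3700/320 = 11.562
Step 4: 0.28 mL + 16.5 mL = 16.78 mL total → factor 16.78/0.28 = 59.929
Step 5: 250 μL + 500 μL = 750 μL total → factor 750/250 = 3
Product of known-step factors = 16036
Overall factor = 4.00 × 10^5 cells/mL / (0.801 cells/mL) = 4.9938 × 10^5
x = 4.9938 × 10^5 / 16036 = 31.1

31.1-fold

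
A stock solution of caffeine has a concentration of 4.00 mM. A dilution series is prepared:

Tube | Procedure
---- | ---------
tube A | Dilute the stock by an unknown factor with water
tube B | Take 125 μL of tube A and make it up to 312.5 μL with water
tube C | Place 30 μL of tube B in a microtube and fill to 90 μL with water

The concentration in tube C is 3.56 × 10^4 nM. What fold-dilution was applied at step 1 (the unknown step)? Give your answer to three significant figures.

Step 1: unknown factor x
Step 2: 125 μL brought to 312.5 μL → factor 312.5/125 = 2.5
Step 3: 30 μL brought to 90 μL → factor 90/30 = 3
Product of known-step factors = 7.5
Overall factor = 4.00 mM / (3.56 × 10^4 nM) = 112.36
x = 112.36 / 7.5 = 15.0

15.0-fold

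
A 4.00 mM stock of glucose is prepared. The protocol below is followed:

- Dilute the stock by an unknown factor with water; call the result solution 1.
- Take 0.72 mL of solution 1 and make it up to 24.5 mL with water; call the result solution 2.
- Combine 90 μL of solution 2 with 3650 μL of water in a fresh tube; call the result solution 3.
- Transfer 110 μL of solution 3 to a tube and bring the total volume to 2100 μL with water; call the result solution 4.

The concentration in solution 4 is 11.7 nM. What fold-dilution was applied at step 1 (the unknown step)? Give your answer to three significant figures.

Step 1: unknown factor x
Step 2: 0.72 mL brought to 24.5 mL → factor 24.5/0.72 = 34.028
Step 3: 90 μL + 3650 μL = 3740 μL total → factor 3740/90 = 41.556
Step 4: 110 μL brought to 2100 μL → factor 2100/110 = 19.091
Product of known-step factors = 26995
Overall factor = 4.00 mM / (11.7 nM) = 3.4188 × 10^5
x = 3.4188 × 10^5 / 26995 = 12.7

12.7-fold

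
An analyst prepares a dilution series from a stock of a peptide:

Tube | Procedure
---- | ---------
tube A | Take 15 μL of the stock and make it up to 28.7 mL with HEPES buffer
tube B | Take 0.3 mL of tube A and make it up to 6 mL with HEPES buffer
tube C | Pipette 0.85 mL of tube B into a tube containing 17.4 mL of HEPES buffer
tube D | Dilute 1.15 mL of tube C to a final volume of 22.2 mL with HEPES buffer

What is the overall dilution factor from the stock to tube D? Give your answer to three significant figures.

Step 1: 15 μL brought to 28.7 mL → factor 28700/15 = 1913.3
Step 2: 0.3 mL brought to 6 mL → factor 6/0.3 = 20
Step 3: 0.85 mL + 17.4 mL = 18.25 mL total → factor 18.25/0.85 = 21.471
Step 4: 1.15 mL brought to 22.2 mL → factor 22.2/1.15 = 19.304
Overall dilution factor = 1913.3 × 20 × 21.471 × 19.304 = 1.5861 × 10^7

1.59 × 10^7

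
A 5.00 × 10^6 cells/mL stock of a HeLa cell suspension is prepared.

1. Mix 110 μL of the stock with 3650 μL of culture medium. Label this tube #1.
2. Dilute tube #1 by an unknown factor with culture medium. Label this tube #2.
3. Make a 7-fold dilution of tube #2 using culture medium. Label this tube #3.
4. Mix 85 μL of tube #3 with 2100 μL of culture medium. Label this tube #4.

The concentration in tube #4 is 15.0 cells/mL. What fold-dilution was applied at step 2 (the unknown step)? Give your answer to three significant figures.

54.2-fold

Step 1: 110 μL + 3650 μL = 3760 μL total → factor 3760/110 = 34.182
Step 2: unknown factor x
Step 3: 7-fold → factor 7
Step 4: 85 μL + 2100 μL = 2185 μL total → factor 2185/85 = 25.706
Product of known-step factors = 6150.7
Overall factor = 5.00 × 10^6 cells/mL / (15.0 cells/mL) = 3.3333 × 10^5
x = 3.3333 × 10^5 / 6150.7 = 54.2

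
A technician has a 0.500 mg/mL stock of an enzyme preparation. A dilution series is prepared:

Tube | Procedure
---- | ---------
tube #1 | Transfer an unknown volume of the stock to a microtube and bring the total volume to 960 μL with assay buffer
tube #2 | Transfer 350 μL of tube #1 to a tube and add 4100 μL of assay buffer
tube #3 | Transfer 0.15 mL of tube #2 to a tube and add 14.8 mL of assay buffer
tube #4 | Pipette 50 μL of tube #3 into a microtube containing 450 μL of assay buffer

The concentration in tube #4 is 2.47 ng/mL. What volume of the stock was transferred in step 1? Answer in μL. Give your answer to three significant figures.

Step 1: v brought to 960 μL → factor = 960 μL/v
Step 2: 350 μL + 4100 μL = 4450 μL total → factor 4450/350 = 12.714
Step 3: 0.15 mL + 14.8 mL = 14.95 mL total → factor 14.95/0.15 = 99.667
Step 4: 50 μL + 450 μL = 500 μL total → factor 500/50 = 10
Product of known-step factors = 12672
Overall factor = 0.500 mg/mL / (2.47 ng/mL) = 2.0243 × 10^5
Step-1 factor = 2.0243 × 10^5 / 12672 = 15.975
v = 960 μL / 15.975 = 60.1 μL

60.1 μL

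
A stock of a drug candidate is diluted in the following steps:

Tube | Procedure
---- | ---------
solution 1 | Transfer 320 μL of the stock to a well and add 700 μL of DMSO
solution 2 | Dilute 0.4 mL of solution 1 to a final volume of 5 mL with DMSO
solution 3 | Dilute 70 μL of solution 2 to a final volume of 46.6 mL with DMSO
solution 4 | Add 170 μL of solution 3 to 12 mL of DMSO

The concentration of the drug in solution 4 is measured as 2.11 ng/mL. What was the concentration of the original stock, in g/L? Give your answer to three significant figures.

Step 1: 320 μL + 700 μL = 1020 μL total → factor 1020/320 = 3.1875
Step 2: 0.4 mL brought to 5 mL → factor 5/0.4 = 12.5
Step 3: 70 μL brought to 46.6 mL → factor 46600/70 = 665.71
Step 4: 170 μL + 12 mL = 12170 μL total → factor 12170/170 = 71.588
Overall dilution factor = 3.1875 × 12.5 × 665.71 × 71.588 = 1.8988 × 10^6
Stock = 2.11 ng/mL × 1.8988 × 10^6 = 4.007 × 10^6 ng/mL = 4.01 g/L

4.01 g/L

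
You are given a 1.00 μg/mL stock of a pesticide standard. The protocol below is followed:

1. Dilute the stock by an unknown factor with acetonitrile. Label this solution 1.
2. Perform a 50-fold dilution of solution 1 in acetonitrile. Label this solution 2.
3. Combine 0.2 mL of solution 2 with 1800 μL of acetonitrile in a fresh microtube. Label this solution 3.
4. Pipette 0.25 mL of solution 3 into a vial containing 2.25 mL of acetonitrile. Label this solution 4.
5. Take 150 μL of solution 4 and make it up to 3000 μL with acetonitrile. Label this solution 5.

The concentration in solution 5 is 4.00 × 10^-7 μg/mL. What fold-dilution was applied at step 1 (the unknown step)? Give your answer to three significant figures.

Step 1: unknown factor x
Step 2: 50-fold → factor 50
Step 3: 0.2 mL + 1800 μL = 2 mL total → factor 2/0.2 = 10
Step 4: 0.25 mL + 2.25 mL = 2.5 mL total → factor 2.5/0.25 = 10
Step 5: 150 μL brought to 3000 μL → factor 3000/150 = 20
Product of known-step factors = 1 × 10^5
Overall factor = 1.00 μg/mL / (4.00 × 10^-7 μg/mL) = 2.5 × 10^6
x = 2.5 × 10^6 / 1 × 10^5 = 25.0

25.0-fold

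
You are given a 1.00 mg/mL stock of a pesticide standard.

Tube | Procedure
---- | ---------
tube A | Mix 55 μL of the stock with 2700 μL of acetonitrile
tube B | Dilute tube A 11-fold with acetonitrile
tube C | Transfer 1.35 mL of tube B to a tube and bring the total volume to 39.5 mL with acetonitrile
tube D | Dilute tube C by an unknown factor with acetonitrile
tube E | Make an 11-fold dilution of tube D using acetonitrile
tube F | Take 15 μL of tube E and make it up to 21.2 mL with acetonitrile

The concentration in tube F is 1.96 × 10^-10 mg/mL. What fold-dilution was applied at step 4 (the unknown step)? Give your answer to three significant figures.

Step 1: 55 μL + 2700 μL = 2755 μL total → factor 2755/55 = 50.091
Step 2: 11-fold → factor 11
Step 3: 1.35 mL brought to 39.5 mL → factor 39.5/1.35 = 29.259
Step 4: unknown factor x
Step 5: 11-fold → factor 11
Step 6: 15 μL brought to 21.2 mL → factor 21200/15 = 1413.3
Product of known-step factors = 2.5064 × 10^8
Overall factor = 1.00 mg/mL / (1.96 × 10^-10 mg/mL) = 5.102 × 10^9
x = 5.102 × 10^9 / 2.5064 × 10^8 = 20.4

20.4-fold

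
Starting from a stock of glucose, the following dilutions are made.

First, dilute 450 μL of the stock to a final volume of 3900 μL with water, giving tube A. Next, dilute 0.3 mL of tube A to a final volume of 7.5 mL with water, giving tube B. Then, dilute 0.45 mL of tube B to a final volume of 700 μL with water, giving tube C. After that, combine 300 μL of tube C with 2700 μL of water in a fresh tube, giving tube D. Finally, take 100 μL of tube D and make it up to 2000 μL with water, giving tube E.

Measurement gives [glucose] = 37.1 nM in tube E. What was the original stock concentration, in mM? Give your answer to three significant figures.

2.50 mM

Step 1: 450 μL brought to 3900 μL → factor 3900/450 = 8.6667
Step 2: 0.3 mL brought to 7.5 mL → factor 7.5/0.3 = 25
Step 3: 0.45 mL brought to 700 μL → factor 0.7/0.45 = 1.5556
Step 4: 300 μL + 2700 μL = 3000 μL total → factor 3000/300 = 10
Step 5: 100 μL brought to 2000 μL → factor 2000/100 = 20
Overall dilution factor = 8.6667 × 25 × 1.5556 × 10 × 20 = 67407
Stock = 37.1 nM × 67407 = 2.501 × 10^6 nM = 2.50 mM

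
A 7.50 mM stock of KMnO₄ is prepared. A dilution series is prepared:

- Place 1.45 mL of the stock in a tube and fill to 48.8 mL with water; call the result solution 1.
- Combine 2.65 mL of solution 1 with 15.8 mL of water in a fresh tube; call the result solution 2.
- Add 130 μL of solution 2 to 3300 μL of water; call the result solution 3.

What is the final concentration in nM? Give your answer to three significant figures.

1.21 × 10^3 nM

Step 1: 1.45 mL brought to 48.8 mL → factor 48.8/1.45 = 33.655
Step 2: 2.65 mL + 15.8 mL = 18.45 mL total → factor 18.45/2.65 = 6.9623
Step 3: 130 μL + 3300 μL = 3430 μL total → factor 3430/130 = 26.385
Overall dilution factor = 33.655 × 6.9623 × 26.385 = 6182.3
Final = 7.50 mM / 6182.3 = 0.001213 mM = 1.21 × 10^3 nM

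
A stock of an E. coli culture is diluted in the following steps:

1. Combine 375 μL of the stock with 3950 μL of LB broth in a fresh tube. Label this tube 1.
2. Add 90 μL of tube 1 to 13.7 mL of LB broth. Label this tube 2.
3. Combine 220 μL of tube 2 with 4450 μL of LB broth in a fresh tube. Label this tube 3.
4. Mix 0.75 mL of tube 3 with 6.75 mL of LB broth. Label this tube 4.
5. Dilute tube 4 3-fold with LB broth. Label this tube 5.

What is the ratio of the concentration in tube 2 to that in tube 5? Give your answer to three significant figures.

Step 1: 375 μL + 3950 μL = 4325 μL total → factor 4325/375 = 11.533
Step 2: 90 μL + 13.7 mL = 13790 μL total → factor 13790/90 = 153.22
Step 3: 220 μL + 4450 μL = 4670 μL total → factor 4670/220 = 21.227
Step 4: 0.75 mL + 6.75 mL = 7.5 mL total → factor 7.5/0.75 = 10
Step 5: 3-fold → factor 3
Dilution factor to tube 2 = 1767.2; to tube 5 = 1.1254 × 10^6
[tube 2]/[tube 5] = (factor to tube 5)/(factor to tube 2) = 1.1254 × 10^6/1767.2 = 637

637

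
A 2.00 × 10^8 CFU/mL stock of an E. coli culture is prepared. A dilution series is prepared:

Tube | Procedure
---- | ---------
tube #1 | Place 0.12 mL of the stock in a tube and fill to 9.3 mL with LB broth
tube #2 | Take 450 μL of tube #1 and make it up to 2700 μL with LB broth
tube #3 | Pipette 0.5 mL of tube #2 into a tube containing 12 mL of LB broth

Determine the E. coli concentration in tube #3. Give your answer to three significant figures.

1.72 × 10^4 CFU/mL

Step 1: 0.12 mL brought to 9.3 mL → factor 9.3/0.12 = 77.5
Step 2: 450 μL brought to 2700 μL → factor 2700/450 = 6
Step 3: 0.5 mL + 12 mL = 12.5 mL total → factor 12.5/0.5 = 25
Overall dilution factor = 77.5 × 6 × 25 = 11625
Final = 2.00 × 10^8 CFU/mL / 11625 = 1.72 × 10^4 CFU/mL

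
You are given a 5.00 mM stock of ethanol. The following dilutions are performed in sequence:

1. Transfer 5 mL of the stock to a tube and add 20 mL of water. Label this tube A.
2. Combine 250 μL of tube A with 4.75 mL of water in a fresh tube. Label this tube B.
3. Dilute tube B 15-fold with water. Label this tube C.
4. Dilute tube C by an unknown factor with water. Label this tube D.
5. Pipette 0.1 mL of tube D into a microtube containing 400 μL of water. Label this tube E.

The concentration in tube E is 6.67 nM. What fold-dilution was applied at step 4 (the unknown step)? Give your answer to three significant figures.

100-fold

Step 1: 5 mL + 20 mL = 25 mL total → factor 25/5 = 5
Step 2: 250 μL + 4.75 mL = 5000 μL total → factor 5000/250 = 20
Step 3: 15-fold → factor 15
Step 4: unknown factor x
Step 5: 0.1 mL + 400 μL = 0.5 mL total → factor 0.5/0.1 = 5
Product of known-step factors = 7500
Overall factor = 5.00 mM / (6.67 nM) = 7.4963 × 10^5
x = 7.4963 × 10^5 / 7500 = 100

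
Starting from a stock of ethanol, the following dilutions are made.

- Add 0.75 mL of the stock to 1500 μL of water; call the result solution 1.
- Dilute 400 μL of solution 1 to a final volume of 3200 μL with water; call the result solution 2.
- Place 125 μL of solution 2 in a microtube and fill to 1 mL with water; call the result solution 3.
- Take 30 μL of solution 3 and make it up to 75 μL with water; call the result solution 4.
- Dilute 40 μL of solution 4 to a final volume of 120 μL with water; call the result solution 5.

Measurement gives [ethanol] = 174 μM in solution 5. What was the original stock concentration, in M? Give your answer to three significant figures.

Step 1: 0.75 mL + 1500 μL = 2.25 mL total → factor 2.25/0.75 = 3
Step 2: 400 μL brought to 3200 μL → factor 3200/400 = 8
Step 3: 125 μL brought to 1 mL → factor 1000/125 = 8
Step 4: 30 μL brought to 75 μL → factor 75/30 = 2.5
Step 5: 40 μL brought to 120 μL → factor 120/40 = 3
Overall dilution factor = 3 × 8 × 8 × 2.5 × 3 = 1440
Stock = 174 μM × 1440 = 2.506 × 10^5 μM = 0.251 M

0.251 M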